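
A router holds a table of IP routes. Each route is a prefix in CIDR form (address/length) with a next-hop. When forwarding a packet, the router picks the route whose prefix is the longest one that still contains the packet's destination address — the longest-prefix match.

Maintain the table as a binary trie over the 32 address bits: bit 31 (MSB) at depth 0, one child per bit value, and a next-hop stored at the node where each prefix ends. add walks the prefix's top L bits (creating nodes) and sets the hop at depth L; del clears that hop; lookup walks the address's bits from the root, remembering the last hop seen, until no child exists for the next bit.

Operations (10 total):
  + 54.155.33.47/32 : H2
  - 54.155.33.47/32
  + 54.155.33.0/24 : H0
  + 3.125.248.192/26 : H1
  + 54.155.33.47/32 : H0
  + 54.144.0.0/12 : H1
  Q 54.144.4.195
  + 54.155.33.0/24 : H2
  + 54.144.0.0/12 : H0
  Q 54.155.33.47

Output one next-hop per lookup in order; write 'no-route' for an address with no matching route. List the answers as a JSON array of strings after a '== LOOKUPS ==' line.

Process each operation:
  + 54.155.33.47/32 (H2) depth=32
  del 54.155.33.47/32 (clear depth 32)
  + 54.155.33.0/24 (H0) depth=24
  + 3.125.248.192/26 (H1) depth=26
  + 54.155.33.47/32 (H0) depth=32
  + 54.144.0.0/12 (H1) depth=12
  lookup 54.144.4.195: bits 001101101001 walk d0:-→d1:-→d2:-→d3:-→d4:-→d5:-→d6:-→d7:-→d8:-→d9:-→d10:-→d11:-→d12:H1 -> H1
  + 54.155.33.0/24 (H2) depth=24
  + 54.144.0.0/12 (H0) depth=12
  lookup 54.155.33.47: bits 00110110100110110010000100101111 walk d0:-→d1:-→d2:-→d3:-→d4:-→d5:-→d6:-→d7:-→d8:-→d9:-→d10:-→d11:-→d12:H0→d13:-→d14:-→d15:-→d16:-→d17:-→d18:-→d19:-→d20:-→d21:-→d22:-→d23:-→d24:H2→d25:-→d26:-→d27:-→d28:-→d29:-→d30:-→d31:-→d32:H0 -> H0

== LOOKUPS ==
["H1","H0"]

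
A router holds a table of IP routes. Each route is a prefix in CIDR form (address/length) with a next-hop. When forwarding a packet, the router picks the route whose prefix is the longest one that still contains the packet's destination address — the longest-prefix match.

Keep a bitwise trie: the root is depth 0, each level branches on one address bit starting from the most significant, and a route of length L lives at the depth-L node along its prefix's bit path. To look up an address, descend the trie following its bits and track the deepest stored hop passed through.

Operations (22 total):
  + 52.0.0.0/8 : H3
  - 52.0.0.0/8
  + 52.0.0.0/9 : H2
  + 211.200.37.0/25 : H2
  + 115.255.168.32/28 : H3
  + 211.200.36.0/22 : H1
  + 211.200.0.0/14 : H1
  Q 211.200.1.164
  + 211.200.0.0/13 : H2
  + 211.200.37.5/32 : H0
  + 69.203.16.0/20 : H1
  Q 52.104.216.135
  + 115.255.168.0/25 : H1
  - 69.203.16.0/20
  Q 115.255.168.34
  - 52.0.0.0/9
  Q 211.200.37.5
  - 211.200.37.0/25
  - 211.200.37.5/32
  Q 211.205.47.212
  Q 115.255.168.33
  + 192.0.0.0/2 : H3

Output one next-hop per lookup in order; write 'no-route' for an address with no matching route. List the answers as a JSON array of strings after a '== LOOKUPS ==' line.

Trace:
  + 52.0.0.0/8 (H3) depth=8
  del 52.0.0.0/8 (clear depth 8)
  + 52.0.0.0/9 (H2) depth=9
  + 211.200.37.0/25 (H2) depth=25
  + 115.255.168.32/28 (H3) depth=28
  + 211.200.36.0/22 (H1) depth=22
  + 211.200.0.0/14 (H1) depth=14
  ? 211.200.1.164  path d0:-→d1:-→d2:-→d3:-→d4:-→d5:-→d6:-→d7:-→d8:-→d9:-→d10:-→d11:-→d12:-→d13:-→d14:H1→d15:-→d16:-→d17:-→d18:-  best=H1
  + 211.200.0.0/13 (H2) depth=13
  + 211.200.37.5/32 (H0) depth=32
  + 69.203.16.0/20 (H1) depth=20
  ? 52.104.216.135  path d0:-→d1:-→d2:-→d3:-→d4:-→d5:-→d6:-→d7:-→d8:-→d9:H2  best=H2
  + 115.255.168.0/25 (H1) depth=25
  del 69.203.16.0/20 (clear depth 20)
  ? 115.255.168.34  path d0:-→d1:-→d2:-→d3:-→d4:-→d5:-→d6:-→d7:-→d8:-→d9:-→d10:-→d11:-→d12:-→d13:-→d14:-→d15:-→d16:-→d17:-→d18:-→d19:-→d20:-→d21:-→d22:-→d23:-→d24:-→d25:H1→d26:-→d27:-→d28:H3  best=H3
  del 52.0.0.0/9 (clear depth 9)
  ? 211.200.37.5  path d0:-→d1:-→d2:-→d3:-→d4:-→d5:-→d6:-→d7:-→d8:-→d9:-→d10:-→d11:-→d12:-→d13:H2→d14:H1→d15:-→d16:-→d17:-→d18:-→d19:-→d20:-→d21:-→d22:H1→d23:-→d24:-→d25:H2→d26:-→d27:-→d28:-→d29:-→d30:-→d31:-→d32:H0  best=H0
  del 211.200.37.0/25 (clear depth 25)
  del 211.200.37.5/32 (clear depth 32)
  ? 211.205.47.212  path d0:-→d1:-→d2:-→d3:-→d4:-→d5:-→d6:-→d7:-→d8:-→d9:-→d10:-→d11:-→d12:-→d13:H2  best=H2
  ? 115.255.168.33  path d0:-→d1:-→d2:-→d3:-→d4:-→d5:-→d6:-→d7:-→d8:-→d9:-→d10:-→d11:-→d12:-→d13:-→d14:-→d15:-→d16:-→d17:-→d18:-→d19:-→d20:-→d21:-→d22:-→d23:-→d24:-→d25:H1→d26:-→d27:-→d28:H3  best=H3
  + 192.0.0.0/2 (H3) depth=2

== LOOKUPS ==
["H1","H2","H3","H0","H2","H3"]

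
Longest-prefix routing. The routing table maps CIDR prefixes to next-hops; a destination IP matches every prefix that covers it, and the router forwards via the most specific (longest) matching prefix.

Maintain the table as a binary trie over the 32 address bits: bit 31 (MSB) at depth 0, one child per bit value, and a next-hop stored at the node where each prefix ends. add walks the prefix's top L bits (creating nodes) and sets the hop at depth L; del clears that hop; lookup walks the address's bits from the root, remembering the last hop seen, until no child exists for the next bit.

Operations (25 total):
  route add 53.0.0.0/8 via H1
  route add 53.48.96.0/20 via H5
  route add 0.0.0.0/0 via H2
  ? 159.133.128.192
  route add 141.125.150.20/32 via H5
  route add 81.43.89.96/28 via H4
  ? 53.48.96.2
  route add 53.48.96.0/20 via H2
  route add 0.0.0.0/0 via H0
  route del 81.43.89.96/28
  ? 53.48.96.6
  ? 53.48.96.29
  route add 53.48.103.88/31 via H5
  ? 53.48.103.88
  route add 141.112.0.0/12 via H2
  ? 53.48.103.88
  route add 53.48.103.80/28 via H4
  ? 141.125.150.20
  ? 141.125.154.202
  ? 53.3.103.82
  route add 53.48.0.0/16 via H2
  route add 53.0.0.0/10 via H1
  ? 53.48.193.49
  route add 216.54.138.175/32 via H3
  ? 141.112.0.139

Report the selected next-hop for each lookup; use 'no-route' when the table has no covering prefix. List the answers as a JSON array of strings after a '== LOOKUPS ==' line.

Process each operation:
  + 53.0.0.0/8 (H1) depth=8
  + 53.48.96.0/20 (H5) depth=20
  + 0.0.0.0/0 (H2) depth=0
  ? 159.133.128.192  path d0:H2  best=H2
  + 141.125.150.20/32 (H5) depth=32
  + 81.43.89.96/28 (H4) depth=28
  ? 53.48.96.2  path d0:H2→d1:-→d2:-→d3:-→d4:-→d5:-→d6:-→d7:-→d8:H1→d9:-→d10:-→d11:-→d12:-→d13:-→d14:-→d15:-→d16:-→d17:-→d18:-→d19:-→d20:H5  best=H5
  + 53.48.96.0/20 (H2) depth=20
  + 0.0.0.0/0 (H0) depth=0
  - 81.43.89.96/28 clear@28
  ? 53.48.96.6  path d0:H0→d1:-→d2:-→d3:-→d4:-→d5:-→d6:-→d7:-→d8:H1→d9:-→d10:-→d11:-→d12:-→d13:-→d14:-→d15:-→d16:-→d17:-→d18:-→d19:-→d20:H2  best=H2
  ? 53.48.96.29  path d0:H0→d1:-→d2:-→d3:-→d4:-→d5:-→d6:-→d7:-→d8:H1→d9:-→d10:-→d11:-→d12:-→d13:-→d14:-→d15:-→d16:-→d17:-→d18:-→d19:-→d20:H2  best=H2
  + 53.48.103.88/31 (H5) depth=31
  ? 53.48.103.88  path d0:H0→d1:-→d2:-→d3:-→d4:-→d5:-→d6:-→d7:-→d8:H1→d9:-→d10:-→d11:-→d12:-→d13:-→d14:-→d15:-→d16:-→d17:-→d18:-→d19:-→d20:H2→d21:-→d22:-→d23:-→d24:-→d25:-→d26:-→d27:-→d28:-→d29:-→d30:-→d31:H5  best=H5
  + 141.112.0.0/12 (H2) depth=12
  ? 53.48.103.88  path d0:H0→d1:-→d2:-→d3:-→d4:-→d5:-→d6:-→d7:-→d8:H1→d9:-→d10:-→d11:-→d12:-→d13:-→d14:-→d15:-→d16:-→d17:-→d18:-→d19:-→d20:H2→d21:-→d22:-→d23:-→d24:-→d25:-→d26:-→d27:-→d28:-→d29:-→d30:-→d31:H5  best=H5
  + 53.48.103.80/28 (H4) depth=28
  ? 141.125.150.20  path d0:H0→d1:-→d2:-→d3:-→d4:-→d5:-→d6:-→d7:-→d8:-→d9:-→d10:-→d11:-→d12:H2→d13:-→d14:-→d15:-→d16:-→d17:-→d18:-→d19:-→d20:-→d21:-→d22:-→d23:-→d24:-→d25:-→d26:-→d27:-→d28:-→d29:-→d30:-→d31:-→d32:H5  best=H5
  ? 141.125.154.202  path d0:H0→d1:-→d2:-→d3:-→d4:-→d5:-→d6:-→d7:-→d8:-→d9:-→d10:-→d11:-→d12:H2→d13:-→d14:-→d15:-→d16:-→d17:-→d18:-→d19:-→d20:-  best=H2
  ? 53.3.103.82  path d0:H0→d1:-→d2:-→d3:-→d4:-→d5:-→d6:-→d7:-→d8:H1→d9:-→d10:-  best=H1
  + 53.48.0.0/16 (H2) depth=16
  + 53.0.0.0/10 (H1) depth=10
  ? 53.48.193.49  path d0:H0→d1:-→d2:-→d3:-→d4:-→d5:-→d6:-→d7:-→d8:H1→d9:-→d10:H1→d11:-→d12:-→d13:-→d14:-→d15:-→d16:H2  best=H2
  + 216.54.138.175/32 (H3) depth=32
  ? 141.112.0.139  path d0:H0→d1:-→d2:-→d3:-→d4:-→d5:-→d6:-→d7:-→d8:-→d9:-→d10:-→d11:-→d12:H2  best=H2

== LOOKUPS ==
["H2","H5","H2","H2","H5","H5","H5","H2","H1","H2","H2"]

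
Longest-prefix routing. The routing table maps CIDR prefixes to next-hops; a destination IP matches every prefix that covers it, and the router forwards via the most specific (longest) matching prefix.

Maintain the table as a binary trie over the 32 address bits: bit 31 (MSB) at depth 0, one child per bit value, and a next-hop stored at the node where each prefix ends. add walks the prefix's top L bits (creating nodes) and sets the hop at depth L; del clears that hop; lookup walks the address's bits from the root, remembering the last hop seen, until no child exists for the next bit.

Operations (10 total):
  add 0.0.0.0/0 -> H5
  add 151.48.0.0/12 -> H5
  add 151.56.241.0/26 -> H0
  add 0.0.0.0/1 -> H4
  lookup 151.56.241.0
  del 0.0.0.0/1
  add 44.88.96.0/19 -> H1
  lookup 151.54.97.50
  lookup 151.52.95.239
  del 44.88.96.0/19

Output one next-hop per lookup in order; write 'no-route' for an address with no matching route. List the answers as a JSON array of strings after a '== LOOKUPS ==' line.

Trace:
  add 0.0.0.0/0 -> H5 at depth 0
  add 151.48.0.0/12 -> H5 at depth 12
  add 151.56.241.0/26 -> H0 at depth 26
  add 0.0.0.0/1 -> H4 at depth 1
  lookup 151.56.241.0: bits 10010111001110001111000100 walk d0:H5→d1:-→d2:-→d3:-→d4:-→d5:-→d6:-→d7:-→d8:-→d9:-→d10:-→d11:-→d12:H5→d13:-→d14:-→d15:-→d16:-→d17:-→d18:-→d19:-→d20:-→d21:-→d22:-→d23:-→d24:-→d25:-→d26:H0 -> H0
  del 0.0.0.0/1 (clear depth 1)
  add 44.88.96.0/19 -> H1 at depth 19
  lookup 151.54.97.50: bits 100101110011 walk d0:H5→d1:-→d2:-→d3:-→d4:-→d5:-→d6:-→d7:-→d8:-→d9:-→d10:-→d11:-→d12:H5 -> H5
  lookup 151.52.95.239: bits 100101110011 walk d0:H5→d1:-→d2:-→d3:-→d4:-→d5:-→d6:-→d7:-→d8:-→d9:-→d10:-→d11:-→d12:H5 -> H5
  del 44.88.96.0/19 (clear depth 19)

== LOOKUPS ==
["H0","H5","H5"]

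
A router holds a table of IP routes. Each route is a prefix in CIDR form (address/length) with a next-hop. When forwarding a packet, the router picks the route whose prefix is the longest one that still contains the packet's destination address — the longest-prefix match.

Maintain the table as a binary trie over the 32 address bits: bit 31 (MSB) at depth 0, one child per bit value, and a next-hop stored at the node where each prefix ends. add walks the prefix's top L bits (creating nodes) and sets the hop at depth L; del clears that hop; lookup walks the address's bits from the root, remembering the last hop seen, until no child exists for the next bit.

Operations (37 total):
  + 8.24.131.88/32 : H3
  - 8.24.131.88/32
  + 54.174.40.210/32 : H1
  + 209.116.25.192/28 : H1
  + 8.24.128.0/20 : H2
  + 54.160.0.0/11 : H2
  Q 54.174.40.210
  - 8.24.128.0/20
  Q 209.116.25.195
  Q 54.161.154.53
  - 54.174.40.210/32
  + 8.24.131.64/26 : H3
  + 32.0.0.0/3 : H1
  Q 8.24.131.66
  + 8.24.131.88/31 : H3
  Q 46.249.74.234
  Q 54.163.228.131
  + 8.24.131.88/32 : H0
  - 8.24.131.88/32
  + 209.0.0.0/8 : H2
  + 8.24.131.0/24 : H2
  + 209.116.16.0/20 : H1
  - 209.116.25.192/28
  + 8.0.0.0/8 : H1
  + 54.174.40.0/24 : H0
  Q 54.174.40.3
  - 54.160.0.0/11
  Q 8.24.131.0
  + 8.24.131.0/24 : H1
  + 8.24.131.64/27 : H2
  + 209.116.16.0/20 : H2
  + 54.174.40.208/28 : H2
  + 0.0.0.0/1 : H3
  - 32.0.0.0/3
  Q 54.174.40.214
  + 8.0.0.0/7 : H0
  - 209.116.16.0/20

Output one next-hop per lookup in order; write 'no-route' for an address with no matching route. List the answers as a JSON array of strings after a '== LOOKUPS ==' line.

Process each operation:
  add 8.24.131.88/32 -> H3 at depth 32
  del 8.24.131.88/32 (clear depth 32)
  add 54.174.40.210/32 -> H1 at depth 32
  add 209.116.25.192/28 -> H1 at depth 28
  add 8.24.128.0/20 -> H2 at depth 20
  add 54.160.0.0/11 -> H2 at depth 11
  ? 54.174.40.210  path d0:-→d1:-→d2:-→d3:-→d4:-→d5:-→d6:-→d7:-→d8:-→d9:-→d10:-→d11:H2→d12:-→d13:-→d14:-→d15:-→d16:-→d17:-→d18:-→d19:-→d20:-→d21:-→d22:-→d23:-→d24:-→d25:-→d26:-→d27:-→d28:-→d29:-→d30:-→d31:-→d32:H1  best=H1
  del 8.24.128.0/20 (clear depth 20)
  ? 209.116.25.195  path d0:-→d1:-→d2:-→d3:-→d4:-→d5:-→d6:-→d7:-→d8:-→d9:-→d10:-→d11:-→d12:-→d13:-→d14:-→d15:-→d16:-→d17:-→d18:-→d19:-→d20:-→d21:-→d22:-→d23:-→d24:-→d25:-→d26:-→d27:-→d28:H1  best=H1
  ? 54.161.154.53  path d0:-→d1:-→d2:-→d3:-→d4:-→d5:-→d6:-→d7:-→d8:-→d9:-→d10:-→d11:H2→d12:-  best=H2
  del 54.174.40.210/32 (clear depth 32)
  add 8.24.131.64/26 -> H3 at depth 26
  add 32.0.0.0/3 -> H1 at depth 3
  ? 8.24.131.66  path d0:-→d1:-→d2:-→d3:-→d4:-→d5:-→d6:-→d7:-→d8:-→d9:-→d10:-→d11:-→d12:-→d13:-→d14:-→d15:-→d16:-→d17:-→d18:-→d19:-→d20:-→d21:-→d22:-→d23:-→d24:-→d25:-→d26:H3→d27:-  best=H3
  add 8.24.131.88/31 -> H3 at depth 31
  ? 46.249.74.234  path d0:-→d1:-→d2:-→d3:H1  best=H1
  ? 54.163.228.131  path d0:-→d1:-→d2:-→d3:H1→d4:-→d5:-→d6:-→d7:-→d8:-→d9:-→d10:-→d11:H2→d12:-  best=H2
  add 8.24.131.88/32 -> H0 at depth 32
  del 8.24.131.88/32 (clear depth 32)
  add 209.0.0.0/8 -> H2 at depth 8
  add 8.24.131.0/24 -> H2 at depth 24
  add 209.116.16.0/20 -> H1 at depth 20
  del 209.116.25.192/28 (clear depth 28)
  add 8.0.0.0/8 -> H1 at depth 8
  add 54.174.40.0/24 -> H0 at depth 24
  ? 54.174.40.3  path d0:-→d1:-→d2:-→d3:H1→d4:-→d5:-→d6:-→d7:-→d8:-→d9:-→d10:-→d11:H2→d12:-→d13:-→d14:-→d15:-→d16:-→d17:-→d18:-→d19:-→d20:-→d21:-→d22:-→d23:-→d24:H0  best=H0
  del 54.160.0.0/11 (clear depth 11)
  ? 8.24.131.0  path d0:-→d1:-→d2:-→d3:-→d4:-→d5:-→d6:-→d7:-→d8:H1→d9:-→d10:-→d11:-→d12:-→d13:-→d14:-→d15:-→d16:-→d17:-→d18:-→d19:-→d20:-→d21:-→d22:-→d23:-→d24:H2→d25:-  best=H2
  add 8.24.131.0/24 -> H1 at depth 24
  add 8.24.131.64/27 -> H2 at depth 27
  add 209.116.16.0/20 -> H2 at depth 20
  add 54.174.40.208/28 -> H2 at depth 28
  add 0.0.0.0/1 -> H3 at depth 1
  del 32.0.0.0/3 (clear depth 3)
  ? 54.174.40.214  path d0:-→d1:H3→d2:-→d3:-→d4:-→d5:-→d6:-→d7:-→d8:-→d9:-→d10:-→d11:-→d12:-→d13:-→d14:-→d15:-→d16:-→d17:-→d18:-→d19:-→d20:-→d21:-→d22:-→d23:-→d24:H0→d25:-→d26:-→d27:-→d28:H2→d29:-  best=H2
  add 8.0.0.0/7 -> H0 at depth 7
  del 209.116.16.0/20 (clear depth 20)

== LOOKUPS ==
["H1","H1","H2","H3","H1","H2","H0","H2","H2"]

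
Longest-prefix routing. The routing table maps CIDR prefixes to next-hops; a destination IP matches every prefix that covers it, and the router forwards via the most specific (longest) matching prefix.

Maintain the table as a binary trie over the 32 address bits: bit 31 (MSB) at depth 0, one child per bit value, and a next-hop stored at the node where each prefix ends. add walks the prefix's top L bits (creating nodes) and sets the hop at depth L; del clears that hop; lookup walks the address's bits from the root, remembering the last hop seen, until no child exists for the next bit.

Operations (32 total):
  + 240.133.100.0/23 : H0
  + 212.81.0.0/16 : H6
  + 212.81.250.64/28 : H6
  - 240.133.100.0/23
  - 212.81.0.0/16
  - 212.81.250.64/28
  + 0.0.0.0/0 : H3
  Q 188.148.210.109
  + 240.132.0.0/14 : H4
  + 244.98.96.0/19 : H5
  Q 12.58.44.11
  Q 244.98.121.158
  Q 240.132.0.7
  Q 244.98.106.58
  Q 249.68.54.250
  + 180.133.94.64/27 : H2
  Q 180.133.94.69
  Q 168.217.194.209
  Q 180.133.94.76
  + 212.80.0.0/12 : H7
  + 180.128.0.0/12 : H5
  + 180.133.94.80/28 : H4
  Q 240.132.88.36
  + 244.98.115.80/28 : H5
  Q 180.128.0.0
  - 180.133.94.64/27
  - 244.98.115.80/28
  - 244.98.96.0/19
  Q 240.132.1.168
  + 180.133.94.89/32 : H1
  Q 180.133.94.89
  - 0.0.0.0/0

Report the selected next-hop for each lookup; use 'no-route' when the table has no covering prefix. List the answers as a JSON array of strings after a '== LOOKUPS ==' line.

Process each operation:
  + 240.133.100.0/23 (H0) depth=23
  + 212.81.0.0/16 (H6) depth=16
  + 212.81.250.64/28 (H6) depth=28
  - 240.133.100.0/23 clear@23
  - 212.81.0.0/16 clear@16
  - 212.81.250.64/28 clear@28
  + 0.0.0.0/0 (H3) depth=0
  ? 188.148.210.109  path d0:H3→d1:-  best=H3
  + 240.132.0.0/14 (H4) depth=14
  + 244.98.96.0/19 (H5) depth=19
  ? 12.58.44.11  path d0:H3  best=H3
  ? 244.98.121.158  path d0:H3→d1:-→d2:-→d3:-→d4:-→d5:-→d6:-→d7:-→d8:-→d9:-→d10:-→d11:-→d12:-→d13:-→d14:-→d15:-→d16:-→d17:-→d18:-→d19:H5  best=H5
  ? 240.132.0.7  path d0:H3→d1:-→d2:-→d3:-→d4:-→d5:-→d6:-→d7:-→d8:-→d9:-→d10:-→d11:-→d12:-→d13:-→d14:H4→d15:-  best=H4
  ? 244.98.106.58  path d0:H3→d1:-→d2:-→d3:-→d4:-→d5:-→d6:-→d7:-→d8:-→d9:-→d10:-→d11:-→d12:-→d13:-→d14:-→d15:-→d16:-→d17:-→d18:-→d19:H5  best=H5
  ? 249.68.54.250  path d0:H3→d1:-→d2:-→d3:-→d4:-  best=H3
  + 180.133.94.64/27 (H2) depth=27
  ? 180.133.94.69  path d0:H3→d1:-→d2:-→d3:-→d4:-→d5:-→d6:-→d7:-→d8:-→d9:-→d10:-→d11:-→d12:-→d13:-→d14:-→d15:-→d16:-→d17:-→d18:-→d19:-→d20:-→d21:-→d22:-→d23:-→d24:-→d25:-→d26:-→d27:H2  best=H2
  ? 168.217.194.209  path d0:H3→d1:-→d2:-→d3:-  best=H3
  ? 180.133.94.76  path d0:H3→d1:-→d2:-→d3:-→d4:-→d5:-→d6:-→d7:-→d8:-→d9:-→d10:-→d11:-→d12:-→d13:-→d14:-→d15:-→d16:-→d17:-→d18:-→d19:-→d20:-→d21:-→d22:-→d23:-→d24:-→d25:-→d26:-→d27:H2  best=H2
  + 212.80.0.0/12 (H7) depth=12
  + 180.128.0.0/12 (H5) depth=12
  + 180.133.94.80/28 (H4) depth=28
  ? 240.132.88.36  path d0:H3→d1:-→d2:-→d3:-→d4:-→d5:-→d6:-→d7:-→d8:-→d9:-→d10:-→d11:-→d12:-→d13:-→d14:H4→d15:-  best=H4
  + 244.98.115.80/28 (H5) depth=28
  ? 180.128.0.0  path d0:H3→d1:-→d2:-→d3:-→d4:-→d5:-→d6:-→d7:-→d8:-→d9:-→d10:-→d11:-→d12:H5→d13:-  best=H5
  - 180.133.94.64/27 clear@27
  - 244.98.115.80/28 clear@28
  - 244.98.96.0/19 clear@19
  ? 240.132.1.168  path d0:H3→d1:-→d2:-→d3:-→d4:-→d5:-→d6:-→d7:-→d8:-→d9:-→d10:-→d11:-→d12:-→d13:-→d14:H4→d15:-  best=H4
  + 180.133.94.89/32 (H1) depth=32
  ? 180.133.94.89  path d0:H3→d1:-→d2:-→d3:-→d4:-→d5:-→d6:-→d7:-→d8:-→d9:-→d10:-→d11:-→d12:H5→d13:-→d14:-→d15:-→d16:-→d17:-→d18:-→d19:-→d20:-→d21:-→d22:-→d23:-→d24:-→d25:-→d26:-→d27:-→d28:H4→d29:-→d30:-→d31:-→d32:H1  best=H1
  - 0.0.0.0/0 clear@0

== LOOKUPS ==
["H3","H3","H5","H4","H5","H3","H2","H3","H2","H4","H5","H4","H1"]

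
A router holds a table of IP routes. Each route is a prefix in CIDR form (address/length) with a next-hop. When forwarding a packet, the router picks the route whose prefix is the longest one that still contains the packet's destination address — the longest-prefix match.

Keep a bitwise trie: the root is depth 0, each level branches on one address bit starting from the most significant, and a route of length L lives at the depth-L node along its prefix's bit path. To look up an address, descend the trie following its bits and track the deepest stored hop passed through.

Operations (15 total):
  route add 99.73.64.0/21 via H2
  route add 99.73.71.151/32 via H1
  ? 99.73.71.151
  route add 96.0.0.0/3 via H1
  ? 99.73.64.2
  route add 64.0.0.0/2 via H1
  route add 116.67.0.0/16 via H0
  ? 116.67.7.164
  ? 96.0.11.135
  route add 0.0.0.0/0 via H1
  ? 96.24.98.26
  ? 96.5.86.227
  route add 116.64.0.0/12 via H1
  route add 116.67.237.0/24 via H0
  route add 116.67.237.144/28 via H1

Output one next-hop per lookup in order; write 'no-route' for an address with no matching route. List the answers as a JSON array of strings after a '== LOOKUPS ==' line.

Process each operation:
  + 99.73.64.0/21 (H2) depth=21
  + 99.73.71.151/32 (H1) depth=32
  ? 99.73.71.151  path d0:-→d1:-→d2:-→d3:-→d4:-→d5:-→d6:-→d7:-→d8:-→d9:-→d10:-→d11:-→d12:-→d13:-→d14:-→d15:-→d16:-→d17:-→d18:-→d19:-→d20:-→d21:H2→d22:-→d23:-→d24:-→d25:-→d26:-→d27:-→d28:-→d29:-→d30:-→d31:-→d32:H1  best=H1
  + 96.0.0.0/3 (H1) depth=3
  ? 99.73.64.2  path d0:-→d1:-→d2:-→d3:H1→d4:-→d5:-→d6:-→d7:-→d8:-→d9:-→d10:-→d11:-→d12:-→d13:-→d14:-→d15:-→d16:-→d17:-→d18:-→d19:-→d20:-→d21:H2  best=H2
  + 64.0.0.0/2 (H1) depth=2
  + 116.67.0.0/16 (H0) depth=16
  ? 116.67.7.164  path d0:-→d1:-→d2:H1→d3:H1→d4:-→d5:-→d6:-→d7:-→d8:-→d9:-→d10:-→d11:-→d12:-→d13:-→d14:-→d15:-→d16:H0  best=H0
  ? 96.0.11.135  path d0:-→d1:-→d2:H1→d3:H1→d4:-→d5:-→d6:-  best=H1
  + 0.0.0.0/0 (H1) depth=0
  ? 96.24.98.26  path d0:H1→d1:-→d2:H1→d3:H1→d4:-→d5:-→d6:-  best=H1
  ? 96.5.86.227  path d0:H1→d1:-→d2:H1→d3:H1→d4:-→d5:-→d6:-  best=H1
  + 116.64.0.0/12 (H1) depth=12
  + 116.67.237.0/24 (H0) depth=24
  + 116.67.237.144/28 (H1) depth=28

== LOOKUPS ==
["H1","H2","H0","H1","H1","H1"]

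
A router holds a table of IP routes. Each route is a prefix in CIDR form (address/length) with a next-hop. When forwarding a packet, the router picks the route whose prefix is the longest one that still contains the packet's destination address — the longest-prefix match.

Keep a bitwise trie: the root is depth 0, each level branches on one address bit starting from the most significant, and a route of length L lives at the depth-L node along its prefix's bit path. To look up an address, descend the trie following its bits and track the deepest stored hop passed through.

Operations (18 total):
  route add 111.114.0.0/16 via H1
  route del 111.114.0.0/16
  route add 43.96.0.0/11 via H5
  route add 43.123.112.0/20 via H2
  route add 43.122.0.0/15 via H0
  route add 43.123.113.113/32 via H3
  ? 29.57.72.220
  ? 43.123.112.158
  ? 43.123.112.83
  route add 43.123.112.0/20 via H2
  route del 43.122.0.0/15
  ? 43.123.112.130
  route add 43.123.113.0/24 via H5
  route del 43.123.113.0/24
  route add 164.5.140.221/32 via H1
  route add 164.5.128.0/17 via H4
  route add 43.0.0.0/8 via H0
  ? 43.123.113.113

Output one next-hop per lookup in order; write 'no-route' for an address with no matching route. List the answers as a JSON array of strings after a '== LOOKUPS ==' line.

Process each operation:
  add 111.114.0.0/16 -> H1 at depth 16
  - 111.114.0.0/16 clear@16
  add 43.96.0.0/11 -> H5 at depth 11
  add 43.123.112.0/20 -> H2 at depth 20
  add 43.122.0.0/15 -> H0 at depth 15
  add 43.123.113.113/32 -> H3 at depth 32
  lookup 29.57.72.220: bits 00 walk d0:-→d1:-→d2:- -> no-route
  lookup 43.123.112.158: bits 00101011011110110111000 walk d0:-→d1:-→d2:-→d3:-→d4:-→d5:-→d6:-→d7:-→d8:-→d9:-→d10:-→d11:H5→d12:-→d13:-→d14:-→d15:H0→d16:-→d17:-→d18:-→d19:-→d20:H2→d21:-→d22:-→d23:- -> H2
  lookup 43.123.112.83: bits 00101011011110110111000 walk d0:-→d1:-→d2:-→d3:-→d4:-→d5:-→d6:-→d7:-→d8:-→d9:-→d10:-→d11:H5→d12:-→d13:-→d14:-→d15:H0→d16:-→d17:-→d18:-→d19:-→d20:H2→d21:-→d22:-→d23:- -> H2
  add 43.123.112.0/20 -> H2 at depth 20
  - 43.122.0.0/15 clear@15
  lookup 43.123.112.130: bits 00101011011110110111000 walk d0:-→d1:-→d2:-→d3:-→d4:-→d5:-→d6:-→d7:-→d8:-→d9:-→d10:-→d11:H5→d12:-→d13:-→d14:-→d15:-→d16:-→d17:-→d18:-→d19:-→d20:H2→d21:-→d22:-→d23:- -> H2
  add 43.123.113.0/24 -> H5 at depth 24
  - 43.123.113.0/24 clear@24
  add 164.5.140.221/32 -> H1 at depth 32
  add 164.5.128.0/17 -> H4 at depth 17
  add 43.0.0.0/8 -> H0 at depth 8
  lookup 43.123.113.113: bits 00101011011110110111000101110001 walk d0:-→d1:-→d2:-→d3:-→d4:-→d5:-→d6:-→d7:-→d8:H0→d9:-→d10:-→d11:H5→d12:-→d13:-→d14:-→d15:-→d16:-→d17:-→d18:-→d19:-→d20:H2→d21:-→d22:-→d23:-→d24:-→d25:-→d26:-→d27:-→d28:-→d29:-→d30:-→d31:-→d32:H3 -> H3

== LOOKUPS ==
["no-route","H2","H2","H2","H3"]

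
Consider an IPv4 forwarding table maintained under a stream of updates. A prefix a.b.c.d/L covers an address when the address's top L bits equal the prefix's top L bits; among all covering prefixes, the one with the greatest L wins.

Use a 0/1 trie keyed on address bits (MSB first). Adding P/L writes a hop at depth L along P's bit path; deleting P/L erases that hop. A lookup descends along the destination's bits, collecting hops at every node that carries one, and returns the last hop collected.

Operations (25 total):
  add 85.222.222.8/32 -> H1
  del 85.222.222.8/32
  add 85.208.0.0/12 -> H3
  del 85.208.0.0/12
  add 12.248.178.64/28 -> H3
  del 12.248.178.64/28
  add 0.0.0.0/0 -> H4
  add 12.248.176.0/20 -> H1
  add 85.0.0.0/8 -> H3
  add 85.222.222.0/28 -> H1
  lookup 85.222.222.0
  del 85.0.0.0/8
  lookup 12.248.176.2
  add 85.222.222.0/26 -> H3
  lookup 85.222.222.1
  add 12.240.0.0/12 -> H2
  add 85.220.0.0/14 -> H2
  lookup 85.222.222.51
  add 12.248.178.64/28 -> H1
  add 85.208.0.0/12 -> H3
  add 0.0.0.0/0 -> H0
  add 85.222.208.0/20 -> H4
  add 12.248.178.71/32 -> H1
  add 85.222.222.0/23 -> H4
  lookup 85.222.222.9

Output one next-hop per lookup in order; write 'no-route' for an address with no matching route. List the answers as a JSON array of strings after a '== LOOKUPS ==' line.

Trace:
  add 85.222.222.8/32 -> H1 at depth 32
  - 85.222.222.8/32 clear@32
  add 85.208.0.0/12 -> H3 at depth 12
  - 85.208.0.0/12 clear@12
  add 12.248.178.64/28 -> H3 at depth 28
  - 12.248.178.64/28 clear@28
  add 0.0.0.0/0 -> H4 at depth 0
  add 12.248.176.0/20 -> H1 at depth 20
  add 85.0.0.0/8 -> H3 at depth 8
  add 85.222.222.0/28 -> H1 at depth 28
  ? 85.222.222.0  path d0:H4→d1:-→d2:-→d3:-→d4:-→d5:-→d6:-→d7:-→d8:H3→d9:-→d10:-→d11:-→d12:-→d13:-→d14:-→d15:-→d16:-→d17:-→d18:-→d19:-→d20:-→d21:-→d22:-→d23:-→d24:-→d25:-→d26:-→d27:-→d28:H1  best=H1
  - 85.0.0.0/8 clear@8
  ? 12.248.176.2  path d0:H4→d1:-→d2:-→d3:-→d4:-→d5:-→d6:-→d7:-→d8:-→d9:-→d10:-→d11:-→d12:-→d13:-→d14:-→d15:-→d16:-→d17:-→d18:-→d19:-→d20:H1→d21:-→d22:-  best=H1
  add 85.222.222.0/26 -> H3 at depth 26
  ? 85.222.222.1  path d0:H4→d1:-→d2:-→d3:-→d4:-→d5:-→d6:-→d7:-→d8:-→d9:-→d10:-→d11:-→d12:-→d13:-→d14:-→d15:-→d16:-→d17:-→d18:-→d19:-→d20:-→d21:-→d22:-→d23:-→d24:-→d25:-→d26:H3→d27:-→d28:H1  best=H1
  add 12.240.0.0/12 -> H2 at depth 12
  add 85.220.0.0/14 -> H2 at depth 14
  ? 85.222.222.51  path d0:H4→d1:-→d2:-→d3:-→d4:-→d5:-→d6:-→d7:-→d8:-→d9:-→d10:-→d11:-→d12:-→d13:-→d14:H2→d15:-→d16:-→d17:-→d18:-→d19:-→d20:-→d21:-→d22:-→d23:-→d24:-→d25:-→d26:H3  best=H3
  add 12.248.178.64/28 -> H1 at depth 28
  add 85.208.0.0/12 -> H3 at depth 12
  add 0.0.0.0/0 -> H0 at depth 0
  add 85.222.208.0/20 -> H4 at depth 20
  add 12.248.178.71/32 -> H1 at depth 32
  add 85.222.222.0/23 -> H4 at depth 23
  ? 85.222.222.9  path d0:H0→d1:-→d2:-→d3:-→d4:-→d5:-→d6:-→d7:-→d8:-→d9:-→d10:-→d11:-→d12:H3→d13:-→d14:H2→d15:-→d16:-→d17:-→d18:-→d19:-→d20:H4→d21:-→d22:-→d23:H4→d24:-→d25:-→d26:H3→d27:-→d28:H1→d29:-→d30:-→d31:-  best=H1

== LOOKUPS ==
["H1","H1","H1","H3","H1"]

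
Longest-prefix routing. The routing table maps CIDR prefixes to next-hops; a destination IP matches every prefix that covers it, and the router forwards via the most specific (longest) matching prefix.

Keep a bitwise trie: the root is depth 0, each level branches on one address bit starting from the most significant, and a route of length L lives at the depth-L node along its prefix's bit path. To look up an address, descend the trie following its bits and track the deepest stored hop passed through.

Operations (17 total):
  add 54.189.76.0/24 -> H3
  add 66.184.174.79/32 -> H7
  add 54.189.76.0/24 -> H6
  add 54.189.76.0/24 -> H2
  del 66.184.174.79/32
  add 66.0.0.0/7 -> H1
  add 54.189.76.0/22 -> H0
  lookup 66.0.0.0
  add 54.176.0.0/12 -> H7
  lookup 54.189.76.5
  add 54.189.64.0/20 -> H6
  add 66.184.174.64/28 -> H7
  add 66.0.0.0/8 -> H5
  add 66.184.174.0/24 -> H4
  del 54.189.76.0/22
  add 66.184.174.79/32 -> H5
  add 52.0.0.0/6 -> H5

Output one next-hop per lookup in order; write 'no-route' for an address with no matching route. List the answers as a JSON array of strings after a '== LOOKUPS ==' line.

Process each operation:
  add 54.189.76.0/24 -> H3 at depth 24
  add 66.184.174.79/32 -> H7 at depth 32
  add 54.189.76.0/24 -> H6 at depth 24
  add 54.189.76.0/24 -> H2 at depth 24
  del 66.184.174.79/32 (clear depth 32)
  add 66.0.0.0/7 -> H1 at depth 7
  add 54.189.76.0/22 -> H0 at depth 22
  lookup 66.0.0.0: bits 01000010 walk d0:-→d1:-→d2:-→d3:-→d4:-→d5:-→d6:-→d7:H1→d8:- -> H1
  add 54.176.0.0/12 -> H7 at depth 12
  lookup 54.189.76.5: bits 001101101011110101001100 walk d0:-→d1:-→d2:-→d3:-→d4:-→d5:-→d6:-→d7:-→d8:-→d9:-→d10:-→d11:-→d12:H7→d13:-→d14:-→d15:-→d16:-→d17:-→d18:-→d19:-→d20:-→d21:-→d22:H0→d23:-→d24:H2 -> H2
  add 54.189.64.0/20 -> H6 at depth 20
  add 66.184.174.64/28 -> H7 at depth 28
  add 66.0.0.0/8 -> H5 at depth 8
  add 66.184.174.0/24 -> H4 at depth 24
  del 54.189.76.0/22 (clear depth 22)
  add 66.184.174.79/32 -> H5 at depth 32
  add 52.0.0.0/6 -> H5 at depth 6

== LOOKUPS ==
["H1","H2"]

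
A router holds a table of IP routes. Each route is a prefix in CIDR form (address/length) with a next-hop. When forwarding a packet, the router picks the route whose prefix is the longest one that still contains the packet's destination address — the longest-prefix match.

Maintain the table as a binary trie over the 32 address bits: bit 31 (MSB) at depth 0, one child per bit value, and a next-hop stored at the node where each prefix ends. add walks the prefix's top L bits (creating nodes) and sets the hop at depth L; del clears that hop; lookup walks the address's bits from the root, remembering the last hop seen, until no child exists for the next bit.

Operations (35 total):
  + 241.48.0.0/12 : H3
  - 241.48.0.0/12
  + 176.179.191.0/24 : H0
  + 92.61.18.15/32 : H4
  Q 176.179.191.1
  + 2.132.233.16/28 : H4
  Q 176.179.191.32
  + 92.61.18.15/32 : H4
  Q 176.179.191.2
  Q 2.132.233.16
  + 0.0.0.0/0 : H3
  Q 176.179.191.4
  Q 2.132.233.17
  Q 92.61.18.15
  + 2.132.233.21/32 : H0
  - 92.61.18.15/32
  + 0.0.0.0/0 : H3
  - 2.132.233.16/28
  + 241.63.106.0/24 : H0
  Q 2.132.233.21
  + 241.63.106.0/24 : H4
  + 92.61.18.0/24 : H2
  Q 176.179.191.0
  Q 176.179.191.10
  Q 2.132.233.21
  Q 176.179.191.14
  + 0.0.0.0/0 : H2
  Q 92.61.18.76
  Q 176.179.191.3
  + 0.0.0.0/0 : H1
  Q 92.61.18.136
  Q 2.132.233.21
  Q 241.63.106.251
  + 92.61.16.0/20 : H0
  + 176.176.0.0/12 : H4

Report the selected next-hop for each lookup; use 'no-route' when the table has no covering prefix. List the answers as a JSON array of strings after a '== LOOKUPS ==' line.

Apply in order:
  + 241.48.0.0/12 (H3) depth=12
  - 241.48.0.0/12 clear@12
  + 176.179.191.0/24 (H0) depth=24
  + 92.61.18.15/32 (H4) depth=32
  Q 176.179.191.1: descend 101100001011001110111111 ; hops seen [H0] ; pick H0
  + 2.132.233.16/28 (H4) depth=28
  Q 176.179.191.32: descend 101100001011001110111111 ; hops seen [H0] ; pick H0
  + 92.61.18.15/32 (H4) depth=32
  Q 176.179.191.2: descend 101100001011001110111111 ; hops seen [H0] ; pick H0
  Q 2.132.233.16: descend 0000001010000100111010010001 ; hops seen [H4] ; pick H4
  + 0.0.0.0/0 (H3) depth=0
  Q 176.179.191.4: descend 101100001011001110111111 ; hops seen [H3,H0] ; pick H0
  Q 2.132.233.17: descend 0000001010000100111010010001 ; hops seen [H3,H4] ; pick H4
  Q 92.61.18.15: descend 01011100001111010001001000001111 ; hops seen [H3,H4] ; pick H4
  + 2.132.233.21/32 (H0) depth=32
  - 92.61.18.15/32 clear@32
  + 0.0.0.0/0 (H3) depth=0
  - 2.132.233.16/28 clear@28
  + 241.63.106.0/24 (H0) depth=24
  Q 2.132.233.21: descend 00000010100001001110100100010101 ; hops seen [H3,H0] ; pick H0
  + 241.63.106.0/24 (H4) depth=24
  + 92.61.18.0/24 (H2) depth=24
  Q 176.179.191.0: descend 101100001011001110111111 ; hops seen [H3,H0] ; pick H0
  Q 176.179.191.10: descend 101100001011001110111111 ; hops seen [H3,H0] ; pick H0
  Q 2.132.233.21: descend 00000010100001001110100100010101 ; hops seen [H3,H0] ; pick H0
  Q 176.179.191.14: descend 101100001011001110111111 ; hops seen [H3,H0] ; pick H0
  + 0.0.0.0/0 (H2) depth=0
  Q 92.61.18.76: descend 0101110000111101000100100 ; hops seen [H2,H2] ; pick H2
  Q 176.179.191.3: descend 101100001011001110111111 ; hops seen [H2,H0] ; pick H0
  + 0.0.0.0/0 (H1) depth=0
  Q 92.61.18.136: descend 010111000011110100010010 ; hops seen [H1,H2] ; pick H2
  Q 2.132.233.21: descend 00000010100001001110100100010101 ; hops seen [H1,H0] ; pick H0
  Q 241.63.106.251: descend 111100010011111101101010 ; hops seen [H1,H4] ; pick H4
  + 92.61.16.0/20 (H0) depth=20
  + 176.176.0.0/12 (H4) depth=12

== LOOKUPS ==
["H0","H0","H0","H4","H0","H4","H4","H0","H0","H0","H0","H0","H2","H0","H2","H0","H4"]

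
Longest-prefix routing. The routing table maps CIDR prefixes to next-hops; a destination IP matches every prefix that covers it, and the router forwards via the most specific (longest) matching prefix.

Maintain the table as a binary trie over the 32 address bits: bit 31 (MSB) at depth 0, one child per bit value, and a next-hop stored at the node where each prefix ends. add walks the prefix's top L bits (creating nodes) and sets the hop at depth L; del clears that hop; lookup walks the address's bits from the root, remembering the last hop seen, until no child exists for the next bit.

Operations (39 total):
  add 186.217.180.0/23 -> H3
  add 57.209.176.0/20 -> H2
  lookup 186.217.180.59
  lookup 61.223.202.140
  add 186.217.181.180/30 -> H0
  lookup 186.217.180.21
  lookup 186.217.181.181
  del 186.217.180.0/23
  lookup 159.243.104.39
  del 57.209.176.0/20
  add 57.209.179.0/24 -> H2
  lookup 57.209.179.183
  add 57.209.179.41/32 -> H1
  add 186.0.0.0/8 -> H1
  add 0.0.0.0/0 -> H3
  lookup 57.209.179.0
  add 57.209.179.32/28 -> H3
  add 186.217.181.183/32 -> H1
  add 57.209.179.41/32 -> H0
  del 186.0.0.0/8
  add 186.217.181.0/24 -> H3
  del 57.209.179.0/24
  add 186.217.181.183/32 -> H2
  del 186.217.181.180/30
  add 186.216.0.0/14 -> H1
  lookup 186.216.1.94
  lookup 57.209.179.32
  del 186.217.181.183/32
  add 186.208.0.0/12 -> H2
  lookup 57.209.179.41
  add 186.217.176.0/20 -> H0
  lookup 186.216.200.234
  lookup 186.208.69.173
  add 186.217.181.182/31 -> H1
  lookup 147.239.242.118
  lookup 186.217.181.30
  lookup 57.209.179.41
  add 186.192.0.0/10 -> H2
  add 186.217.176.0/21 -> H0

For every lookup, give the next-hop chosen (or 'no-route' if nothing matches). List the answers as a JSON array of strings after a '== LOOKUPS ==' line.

Trace:
  add 186.217.180.0/23 -> H3 at depth 23
  add 57.209.176.0/20 -> H2 at depth 20
  Q 186.217.180.59: descend 10111010110110011011010 ; hops seen [H3] ; pick H3
  Q 61.223.202.140: descend 00111 ; hops seen [∅] ; pick no-route
  add 186.217.181.180/30 -> H0 at depth 30
  Q 186.217.180.21: descend 10111010110110011011010 ; hops seen [H3] ; pick H3
  Q 186.217.181.181: descend 101110101101100110110101101101 ; hops seen [H3,H0] ; pick H0
  - 186.217.180.0/23 clear@23
  Q 159.243.104.39: descend 10 ; hops seen [∅] ; pick no-route
  - 57.209.176.0/20 clear@20
  add 57.209.179.0/24 -> H2 at depth 24
  Q 57.209.179.183: descend 001110011101000110110011 ; hops seen [H2] ; pick H2
  add 57.209.179.41/32 -> H1 at depth 32
  add 186.0.0.0/8 -> H1 at depth 8
  add 0.0.0.0/0 -> H3 at depth 0
  Q 57.209.179.0: descend 00111001110100011011001100 ; hops seen [H3,H2] ; pick H2
  add 57.209.179.32/28 -> H3 at depth 28
  add 186.217.181.183/32 -> H1 at depth 32
  add 57.209.179.41/32 -> H0 at depth 32
  - 186.0.0.0/8 clear@8
  add 186.217.181.0/24 -> H3 at depth 24
  - 57.209.179.0/24 clear@24
  add 186.217.181.183/32 -> H2 at depth 32
  - 186.217.181.180/30 clear@30
  add 186.216.0.0/14 -> H1 at depth 14
  Q 186.216.1.94: descend 101110101101100 ; hops seen [H3,H1] ; pick H1
  Q 57.209.179.32: descend 0011100111010001101100110010 ; hops seen [H3,H3] ; pick H3
  - 186.217.181.183/32 clear@32
  add 186.208.0.0/12 -> H2 at depth 12
  Q 57.209.179.41: descend 00111001110100011011001100101001 ; hops seen [H3,H3,H0] ; pick H0
  add 186.217.176.0/20 -> H0 at depth 20
  Q 186.216.200.234: descend 101110101101100 ; hops seen [H3,H2,H1] ; pick H1
  Q 186.208.69.173: descend 101110101101 ; hops seen [H3,H2] ; pick H2
  add 186.217.181.182/31 -> H1 at depth 31
  Q 147.239.242.118: descend 10 ; hops seen [H3] ; pick H3
  Q 186.217.181.30: descend 101110101101100110110101 ; hops seen [H3,H2,H1,H0,H3] ; pick H3
  Q 57.209.179.41: descend 00111001110100011011001100101001 ; hops seen [H3,H3,H0] ; pick H0
  add 186.192.0.0/10 -> H2 at depth 10
  add 186.217.176.0/21 -> H0 at depth 21

== LOOKUPS ==
["H3","no-route","H3","H0","no-route","H2","H2","H1","H3","H0","H1","H2","H3","H3","H0"]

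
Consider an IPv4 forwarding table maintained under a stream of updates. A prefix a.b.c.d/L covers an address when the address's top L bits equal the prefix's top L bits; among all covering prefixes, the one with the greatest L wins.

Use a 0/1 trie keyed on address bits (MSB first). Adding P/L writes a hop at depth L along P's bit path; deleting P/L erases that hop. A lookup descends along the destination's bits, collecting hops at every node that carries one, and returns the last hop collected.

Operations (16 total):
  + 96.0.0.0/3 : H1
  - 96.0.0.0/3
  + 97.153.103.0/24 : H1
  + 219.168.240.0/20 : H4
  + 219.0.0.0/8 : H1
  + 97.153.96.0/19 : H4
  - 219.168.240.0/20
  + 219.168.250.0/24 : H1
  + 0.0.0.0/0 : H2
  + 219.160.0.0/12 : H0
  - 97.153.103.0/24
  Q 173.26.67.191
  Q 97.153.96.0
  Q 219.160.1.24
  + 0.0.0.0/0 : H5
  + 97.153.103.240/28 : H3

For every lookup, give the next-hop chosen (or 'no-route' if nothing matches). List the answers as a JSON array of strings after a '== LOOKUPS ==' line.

Apply in order:
  add 96.0.0.0/3 -> H1 at depth 3
  - 96.0.0.0/3 clear@3
  add 97.153.103.0/24 -> H1 at depth 24
  add 219.168.240.0/20 -> H4 at depth 20
  add 219.0.0.0/8 -> H1 at depth 8
  add 97.153.96.0/19 -> H4 at depth 19
  - 219.168.240.0/20 clear@20
  add 219.168.250.0/24 -> H1 at depth 24
  add 0.0.0.0/0 -> H2 at depth 0
  add 219.160.0.0/12 -> H0 at depth 12
  - 97.153.103.0/24 clear@24
  ? 173.26.67.191  path d0:H2→d1:-  best=H2
  ? 97.153.96.0  path d0:H2→d1:-→d2:-→d3:-→d4:-→d5:-→d6:-→d7:-→d8:-→d9:-→d10:-→d11:-→d12:-→d13:-→d14:-→d15:-→d16:-→d17:-→d18:-→d19:H4→d20:-→d21:-  best=H4
  ? 219.160.1.24  path d0:H2→d1:-→d2:-→d3:-→d4:-→d5:-→d6:-→d7:-→d8:H1→d9:-→d10:-→d11:-→d12:H0  best=H0
  add 0.0.0.0/0 -> H5 at depth 0
  add 97.153.103.240/28 -> H3 at depth 28

== LOOKUPS ==
["H2","H4","H0"]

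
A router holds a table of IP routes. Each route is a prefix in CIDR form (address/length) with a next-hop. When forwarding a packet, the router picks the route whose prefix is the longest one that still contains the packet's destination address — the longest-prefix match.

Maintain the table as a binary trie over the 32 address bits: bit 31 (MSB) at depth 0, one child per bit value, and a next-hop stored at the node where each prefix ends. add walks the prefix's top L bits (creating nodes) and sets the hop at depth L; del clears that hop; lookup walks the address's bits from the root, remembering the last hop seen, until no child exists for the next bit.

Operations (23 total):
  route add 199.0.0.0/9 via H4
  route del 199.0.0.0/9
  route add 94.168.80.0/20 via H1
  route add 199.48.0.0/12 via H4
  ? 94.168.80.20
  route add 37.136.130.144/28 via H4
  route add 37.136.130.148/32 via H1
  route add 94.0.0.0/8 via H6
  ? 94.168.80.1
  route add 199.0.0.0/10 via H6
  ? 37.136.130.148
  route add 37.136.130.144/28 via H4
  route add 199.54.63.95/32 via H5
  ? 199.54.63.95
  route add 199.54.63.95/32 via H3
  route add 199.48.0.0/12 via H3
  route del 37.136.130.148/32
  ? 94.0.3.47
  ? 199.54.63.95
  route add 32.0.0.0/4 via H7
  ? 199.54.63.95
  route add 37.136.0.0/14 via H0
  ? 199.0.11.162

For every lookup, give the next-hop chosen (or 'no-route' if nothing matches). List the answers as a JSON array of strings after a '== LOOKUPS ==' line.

Process each operation:
  add 199.0.0.0/9 -> H4 at depth 9
  - 199.0.0.0/9 clear@9
  add 94.168.80.0/20 -> H1 at depth 20
  add 199.48.0.0/12 -> H4 at depth 12
  lookup 94.168.80.20: bits 01011110101010000101 walk d0:-→d1:-→d2:-→d3:-→d4:-→d5:-→d6:-→d7:-→d8:-→d9:-→d10:-→d11:-→d12:-→d13:-→d14:-→d15:-→d16:-→d17:-→d18:-→d19:-→d20:H1 -> H1
  add 37.136.130.144/28 -> H4 at depth 28
  add 37.136.130.148/32 -> H1 at depth 32
  add 94.0.0.0/8 -> H6 at depth 8
  lookup 94.168.80.1: bits 01011110101010000101 walk d0:-→d1:-→d2:-→d3:-→d4:-→d5:-→d6:-→d7:-→d8:H6→d9:-→d10:-→d11:-→d12:-→d13:-→d14:-→d15:-→d16:-→d17:-→d18:-→d19:-→d20:H1 -> H1
  add 199.0.0.0/10 -> H6 at depth 10
  lookup 37.136.130.148: bits 00100101100010001000001010010100 walk d0:-→d1:-→d2:-→d3:-→d4:-→d5:-→d6:-→d7:-→d8:-→d9:-→d10:-→d11:-→d12:-→d13:-→d14:-→d15:-→d16:-→d17:-→d18:-→d19:-→d20:-→d21:-→d22:-→d23:-→d24:-→d25:-→d26:-→d27:-→d28:H4→d29:-→d30:-→d31:-→d32:H1 -> H1
  add 37.136.130.144/28 -> H4 at depth 28
  add 199.54.63.95/32 -> H5 at depth 32
  lookup 199.54.63.95: bits 11000111001101100011111101011111 walk d0:-→d1:-→d2:-→d3:-→d4:-→d5:-→d6:-→d7:-→d8:-→d9:-→d10:H6→d11:-→d12:H4→d13:-→d14:-→d15:-→d16:-→d17:-→d18:-→d19:-→d20:-→d21:-→d22:-→d23:-→d24:-→d25:-→d26:-→d27:-→d28:-→d29:-→d30:-→d31:-→d32:H5 -> H5
  add 199.54.63.95/32 -> H3 at depth 32
  add 199.48.0.0/12 -> H3 at depth 12
  - 37.136.130.148/32 clear@32
  lookup 94.0.3.47: bits 01011110 walk d0:-→d1:-→d2:-→d3:-→d4:-→d5:-→d6:-→d7:-→d8:H6 -> H6
  lookup 199.54.63.95: bits 11000111001101100011111101011111 walk d0:-→d1:-→d2:-→d3:-→d4:-→d5:-→d6:-→d7:-→d8:-→d9:-→d10:H6→d11:-→d12:H3→d13:-→d14:-→d15:-→d16:-→d17:-→d18:-→d19:-→d20:-→d21:-→d22:-→d23:-→d24:-→d25:-→d26:-→d27:-→d28:-→d29:-→d30:-→d31:-→d32:H3 -> H3
  add 32.0.0.0/4 -> H7 at depth 4
  lookup 199.54.63.95: bits 11000111001101100011111101011111 walk d0:-→d1:-→d2:-→d3:-→d4:-→d5:-→d6:-→d7:-→d8:-→d9:-→d10:H6→d11:-→d12:H3→d13:-→d14:-→d15:-→d16:-→d17:-→d18:-→d19:-→d20:-→d21:-→d22:-→d23:-→d24:-→d25:-→d26:-→d27:-→d28:-→d29:-→d30:-→d31:-→d32:H3 -> H3
  add 37.136.0.0/14 -> H0 at depth 14
  lookup 199.0.11.162: bits 1100011100 walk d0:-→d1:-→d2:-→d3:-→d4:-→d5:-→d6:-→d7:-→d8:-→d9:-→d10:H6 -> H6

== LOOKUPS ==
["H1","H1","H1","H5","H6","H3","H3","H6"]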